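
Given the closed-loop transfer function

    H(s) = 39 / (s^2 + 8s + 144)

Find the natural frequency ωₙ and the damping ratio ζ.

ωₙ = 12 rad/s, ζ ≈ 0.3333

Compare the denominator to the standard form s^2 + 2ζωₙs + ωₙ².
ωₙ² = 144, so ωₙ = 12 rad/s.
2ζωₙ = 8, so ζ = 8/(2·12) ≈ 0.3333.
With ζ = 0.3333 the response is underdamped.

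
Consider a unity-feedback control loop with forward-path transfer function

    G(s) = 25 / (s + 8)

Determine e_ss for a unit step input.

G(s) has no poles at the origin.
This is a Type 0 system. Kp = lim_{s→0} G(s) = 25/8.
e_ss = 1/(1 + Kp) = 1/(1 + 25/8) = 8/33 ≈ 0.2424.

e_ss = 0.2424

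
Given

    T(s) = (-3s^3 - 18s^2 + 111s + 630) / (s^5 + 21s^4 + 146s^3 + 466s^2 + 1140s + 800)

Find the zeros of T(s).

Set the numerator to zero: -3s^3 - 18s^2 + 111s + 630 = 0, i.e. -3·(s^3 + 6s^2 - 37s - 210) = 0.
Factoring: (s - 6)(s + 7)(s + 5) = 0.

s = 6, -7, -5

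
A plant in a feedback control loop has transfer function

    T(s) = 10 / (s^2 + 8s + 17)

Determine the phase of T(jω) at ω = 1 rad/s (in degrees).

∠T(j1) ≈ -26.57°

At s = j1: numerator = 10, denominator = 16 + j8.
∠T = ∠num − ∠den = 0° − (26.565°) = -26.57°.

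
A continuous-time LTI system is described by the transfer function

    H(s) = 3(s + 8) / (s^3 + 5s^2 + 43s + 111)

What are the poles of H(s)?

The poles are the roots of the denominator s^3 + 5s^2 + 43s + 111 = 0.
Trying s = -3: the polynomial evaluates to 0, so (s + 3) is a factor.
Dividing out leaves s^2 + 2s + 37 = 0.
The quadratic formula then gives s = -1 ± 6j.

s = -1 ± 6j, -3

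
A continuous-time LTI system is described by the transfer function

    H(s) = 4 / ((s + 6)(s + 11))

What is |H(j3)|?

Substitute s = j3: numerator = 4, denominator = 57 + j51.
|H(j3)| = |4| / |57 + j51| = 4 / 76.485 ≈ 0.05230.

|H(j3)| ≈ 0.05230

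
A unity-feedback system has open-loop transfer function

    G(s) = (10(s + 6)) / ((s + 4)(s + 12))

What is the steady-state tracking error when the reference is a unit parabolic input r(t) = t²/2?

G(s) has no poles at the origin.
This is a Type 0 system; Ka = lim_{s→0} s^2·G(s) = 0, so the steady-state error for a parabola input is infinite.

e_ss = ∞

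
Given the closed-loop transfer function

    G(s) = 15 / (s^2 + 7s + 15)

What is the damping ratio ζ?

Compare the denominator to the standard form s^2 + 2ζωₙs + ωₙ².
ωₙ² = 15, so ωₙ = √15 ≈ 3.873 rad/s.
2ζωₙ = 7, so ζ = 7/(2·√15) ≈ 0.9037.

ζ ≈ 0.9037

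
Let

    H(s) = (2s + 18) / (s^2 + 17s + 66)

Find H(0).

H(0) = 3/11 ≈ 0.2727

Set s = 0: H(0) = (18) / (66) = 3/11.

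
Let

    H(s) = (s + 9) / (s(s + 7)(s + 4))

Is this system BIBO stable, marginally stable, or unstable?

The poles can be read from the denominator factors: s = 0, -7, -4.
Since the simple pole(s) at s = 0 lie on the jω-axis with none in the right half-plane, the system is marginally stable.

marginally stable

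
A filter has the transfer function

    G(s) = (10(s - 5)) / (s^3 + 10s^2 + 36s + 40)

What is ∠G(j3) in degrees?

∠G(j3) ≈ 27.35°

At s = j3: numerator = -50 + j30, denominator = -50 + j81.
∠G = ∠num − ∠den = 149.04° − (121.69°) = 27.35°.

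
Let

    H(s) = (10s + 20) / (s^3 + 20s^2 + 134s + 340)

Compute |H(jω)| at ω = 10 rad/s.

|H(j10)| ≈ 0.06018

Substitute s = j10: numerator = 20 + j100, denominator = -1660 + j340.
|H(j10)| = |20 + j100| / |-1660 + j340| = 101.98 / 1694.5 ≈ 0.06018.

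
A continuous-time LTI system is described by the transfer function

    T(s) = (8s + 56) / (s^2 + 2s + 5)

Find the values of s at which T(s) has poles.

The poles are the roots of the denominator s^2 + 2s + 5 = 0.
Using the quadratic formula: s = (-2 ± √(-16))/2 = -1 ± 2j.

s = -1 ± 2j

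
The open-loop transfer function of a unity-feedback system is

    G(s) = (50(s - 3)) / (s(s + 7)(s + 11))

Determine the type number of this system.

The denominator has 1 factor of s at the origin (free integrator), so this is a Type 1 system.

Type 1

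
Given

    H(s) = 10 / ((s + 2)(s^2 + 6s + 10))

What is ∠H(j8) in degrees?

∠H(j8) ≈ 145.7°

At s = j8: numerator = 10, denominator = -492 - j336.
∠H = ∠num − ∠den = 0° − (-145.67°) = 145.7°.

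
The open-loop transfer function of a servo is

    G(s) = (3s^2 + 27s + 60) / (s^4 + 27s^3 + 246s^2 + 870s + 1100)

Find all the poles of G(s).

s = -3 + j, -3 - j, -10, -11

The poles are the roots of the denominator s^4 + 27s^3 + 246s^2 + 870s + 1100 = 0.
Trying s = -10: the polynomial evaluates to 0, so (s + 10) is a factor.
Dividing out leaves s^3 + 17s^2 + 76s + 110 = 0.
This factors further as (s^2 + 6s + 10)(s + 11) = 0.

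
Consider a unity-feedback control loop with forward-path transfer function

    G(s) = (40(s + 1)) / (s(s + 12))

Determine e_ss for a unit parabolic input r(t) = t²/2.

e_ss = ∞

G(s) has one pole at the origin.
This is a Type 1 system; Ka = lim_{s→0} s^2·G(s) = 0, so the steady-state error for a parabola input is infinite.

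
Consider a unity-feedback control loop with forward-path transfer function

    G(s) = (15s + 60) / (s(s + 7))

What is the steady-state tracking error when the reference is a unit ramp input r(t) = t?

G(s) has one pole at the origin.
This is a Type 1 system. Kv = lim_{s→0} s·G(s) = 60/7.
e_ss = 1/Kv = 1/(60/7) = 7/60 ≈ 0.1167.

e_ss = 0.1167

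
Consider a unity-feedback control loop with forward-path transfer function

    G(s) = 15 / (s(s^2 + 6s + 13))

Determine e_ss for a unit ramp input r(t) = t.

e_ss = 0.8667

G(s) has one pole at the origin.
This is a Type 1 system. Kv = lim_{s→0} s·G(s) = 15/13.
e_ss = 1/Kv = 1/(15/13) = 13/15 ≈ 0.8667.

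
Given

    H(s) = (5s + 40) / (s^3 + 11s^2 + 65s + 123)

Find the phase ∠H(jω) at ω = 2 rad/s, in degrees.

∠H(j2) ≈ -43.04°

At s = j2: numerator = 40 + j10, denominator = 79 + j122.
∠H = ∠num − ∠den = 14.036° − (57.075°) = -43.04°.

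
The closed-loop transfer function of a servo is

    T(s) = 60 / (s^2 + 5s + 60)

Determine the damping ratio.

ζ ≈ 0.3227

Compare the denominator to the standard form s^2 + 2ζωₙs + ωₙ².
ωₙ² = 60, so ωₙ = √60 ≈ 7.746 rad/s.
2ζωₙ = 5, so ζ = 5/(2·√60) ≈ 0.3227.
With ζ = 0.3227 the response is underdamped.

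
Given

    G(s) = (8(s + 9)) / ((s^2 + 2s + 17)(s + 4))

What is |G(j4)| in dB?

Substitute s = j4: numerator = 72 + j32, denominator = -28 + j36.
|G(j4)| = |72 + j32| / |-28 + j36| = 78.791 / 45.607 ≈ 1.728.
In decibels: 20·log₁₀(1.728) ≈ 4.75 dB.

|G(j4)|_dB ≈ 4.75 dB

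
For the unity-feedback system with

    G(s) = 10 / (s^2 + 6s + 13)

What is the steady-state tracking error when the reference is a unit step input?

G(s) has no poles at the origin.
This is a Type 0 system. Kp = lim_{s→0} G(s) = 10/13.
e_ss = 1/(1 + Kp) = 1/(1 + 10/13) = 13/23 ≈ 0.5652.

e_ss = 0.5652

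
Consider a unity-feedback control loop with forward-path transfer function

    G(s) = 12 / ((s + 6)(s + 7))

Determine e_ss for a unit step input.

G(s) has no poles at the origin.
This is a Type 0 system. Kp = lim_{s→0} G(s) = 12/42 = 2/7.
e_ss = 1/(1 + Kp) = 1/(1 + 2/7) = 7/9 ≈ 0.7778.

e_ss = 0.7778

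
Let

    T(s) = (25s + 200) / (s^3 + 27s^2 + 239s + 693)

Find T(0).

Set s = 0: T(0) = (200) / (693) = 200/693.

T(0) = 200/693 ≈ 0.2886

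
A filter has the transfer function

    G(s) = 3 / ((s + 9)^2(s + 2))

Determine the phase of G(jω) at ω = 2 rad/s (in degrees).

∠G(j2) ≈ -70.06°

At s = j2: numerator = 3, denominator = 82 + j226.
∠G = ∠num − ∠den = 0° − (70.058°) = -70.06°.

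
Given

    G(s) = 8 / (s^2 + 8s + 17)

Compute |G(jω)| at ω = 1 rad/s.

|G(j1)| ≈ 0.4472

Substitute s = j1: numerator = 8, denominator = 16 + j8.
|G(j1)| = |8| / |16 + j8| = 8 / 17.889 ≈ 0.4472.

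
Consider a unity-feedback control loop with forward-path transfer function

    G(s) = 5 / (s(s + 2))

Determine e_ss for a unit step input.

G(s) has one pole at the origin.
This is a Type 1 system; for a step input the steady-state error is zero.

e_ss = 0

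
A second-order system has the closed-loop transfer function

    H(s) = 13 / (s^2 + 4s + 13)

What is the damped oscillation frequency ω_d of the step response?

Comparing s^2 + 4s + 13 to s^2 + 2ζωₙs + ωₙ²: ωₙ = √13 ≈ 3.606 rad/s and ζ = 4/(2·√13) ≈ 0.5547.
ζωₙ = 4/2 = 2, so ω_d = ωₙ√(1−ζ²) = √(ωₙ² − (ζωₙ)²) = √(13 − 2²) = √9 = 3 rad/s.

ω_d = 3 rad/s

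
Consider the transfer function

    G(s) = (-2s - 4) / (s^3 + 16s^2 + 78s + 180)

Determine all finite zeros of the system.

Set the numerator to zero: -2s - 4 = 0, i.e. -2·(s + 2) = 0.
So s = -2.

s = -2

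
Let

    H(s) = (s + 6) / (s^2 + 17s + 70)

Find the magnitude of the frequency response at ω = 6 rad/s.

|H(j6)| ≈ 0.07892

Substitute s = j6: numerator = 6 + j6, denominator = 34 + j102.
|H(j6)| = |6 + j6| / |34 + j102| = 8.4853 / 107.52 ≈ 0.07892.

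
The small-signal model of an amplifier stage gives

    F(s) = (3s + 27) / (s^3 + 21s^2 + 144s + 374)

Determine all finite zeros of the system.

Set the numerator to zero: 3s + 27 = 0, i.e. 3·(s + 9) = 0.
So s = -9.

s = -9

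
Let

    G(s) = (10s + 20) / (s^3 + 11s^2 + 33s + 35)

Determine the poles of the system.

The poles are the roots of the denominator s^3 + 11s^2 + 33s + 35 = 0.
Trying s = -7: the polynomial evaluates to 0, so (s + 7) is a factor.
Dividing out leaves s^2 + 4s + 5 = 0.
The quadratic formula then gives s = -2 ± 1j.

s = -2 + j, -2 - j, -7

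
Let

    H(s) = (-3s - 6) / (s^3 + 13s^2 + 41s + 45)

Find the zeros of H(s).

s = -2

Set the numerator to zero: -3s - 6 = 0, i.e. -3·(s + 2) = 0.
So s = -2.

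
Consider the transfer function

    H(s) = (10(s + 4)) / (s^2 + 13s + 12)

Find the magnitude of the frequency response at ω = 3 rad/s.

|H(j3)| ≈ 1.278

Substitute s = j3: numerator = 40 + j30, denominator = 3 + j39.
|H(j3)| = |40 + j30| / |3 + j39| = 50 / 39.115 ≈ 1.278.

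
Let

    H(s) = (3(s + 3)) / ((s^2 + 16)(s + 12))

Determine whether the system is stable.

marginally stable

The poles can be read from the denominator factors: s = 4j, -4j, -12.
Since the simple pole(s) at s = 4j, -4j lie on the jω-axis with none in the right half-plane, the system is marginally stable.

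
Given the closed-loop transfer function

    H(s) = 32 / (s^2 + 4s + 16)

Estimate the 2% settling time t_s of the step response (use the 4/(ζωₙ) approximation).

Comparing s^2 + 4s + 16 to s^2 + 2ζωₙs + ωₙ²: ωₙ = 4 rad/s and ζ = 4/(2·4) = 0.5.
ζωₙ = 4/2 = 2, so t_s ≈ 4/(ζωₙ) = 4/2 = 2 s.

t_s ≈ 2 s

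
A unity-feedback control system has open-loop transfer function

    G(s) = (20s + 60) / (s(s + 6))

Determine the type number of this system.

Type 1

The denominator has 1 factor of s at the origin (free integrator), so this is a Type 1 system.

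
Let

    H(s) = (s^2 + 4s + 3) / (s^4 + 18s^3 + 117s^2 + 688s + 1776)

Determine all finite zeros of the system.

s = -3, -1

Set the numerator to zero: s^2 + 4s + 3 = 0.
Factoring: (s + 3)(s + 1) = 0.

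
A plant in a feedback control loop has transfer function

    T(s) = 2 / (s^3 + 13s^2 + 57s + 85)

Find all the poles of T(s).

s = -4 ± j, -5

The poles are the roots of the denominator s^3 + 13s^2 + 57s + 85 = 0.
Trying s = -5: the polynomial evaluates to 0, so (s + 5) is a factor.
Dividing out leaves s^2 + 8s + 17 = 0.
The quadratic formula then gives s = -4 ± 1j.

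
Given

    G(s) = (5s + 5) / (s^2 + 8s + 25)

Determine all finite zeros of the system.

Set the numerator to zero: 5s + 5 = 0, i.e. 5·(s + 1) = 0.
So s = -1.

s = -1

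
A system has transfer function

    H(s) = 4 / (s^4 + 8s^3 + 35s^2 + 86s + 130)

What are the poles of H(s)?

s = -3 + 2j, -3 - 2j, -1 + 3j, -1 - 3j

The poles are the roots of the denominator s^4 + 8s^3 + 35s^2 + 86s + 130 = 0.
No real roots exist; factor into two real quadratics: (s^2 + 6s + 13)(s^2 + 2s + 10) = 0.
Each quadratic gives a conjugate pair via the quadratic formula.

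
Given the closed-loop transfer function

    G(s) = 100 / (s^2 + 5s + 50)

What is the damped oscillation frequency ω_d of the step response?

ω_d ≈ 6.614 rad/s

Comparing s^2 + 5s + 50 to s^2 + 2ζωₙs + ωₙ²: ωₙ = √50 ≈ 7.071 rad/s and ζ = 5/(2·√50) ≈ 0.3536.
ζωₙ = 5/2 = 2.5, so ω_d = ωₙ√(1−ζ²) = √(ωₙ² − (ζωₙ)²) = √(50 − 2.5²) = √43.75 ≈ 6.614 rad/s.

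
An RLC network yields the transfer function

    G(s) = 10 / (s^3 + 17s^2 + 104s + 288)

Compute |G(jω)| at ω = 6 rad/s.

|G(j6)| ≈ 0.01919

Substitute s = j6: numerator = 10, denominator = -324 + j408.
|G(j6)| = |10| / |-324 + j408| = 10 / 521.00 ≈ 0.01919.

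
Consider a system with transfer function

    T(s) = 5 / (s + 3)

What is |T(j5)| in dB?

Substitute s = j5: numerator = 5, denominator = 3 + j5.
|T(j5)| = |5| / |3 + j5| = 5 / 5.8310 ≈ 0.8575.
In decibels: 20·log₁₀(0.8575) ≈ -1.34 dB.

|T(j5)|_dB ≈ -1.34 dB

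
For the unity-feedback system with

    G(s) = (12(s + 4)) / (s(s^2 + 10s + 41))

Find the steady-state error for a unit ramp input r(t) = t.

e_ss = 0.8542

G(s) has one pole at the origin.
This is a Type 1 system. Kv = lim_{s→0} s·G(s) = 48/41.
e_ss = 1/Kv = 1/(48/41) = 41/48 ≈ 0.8542.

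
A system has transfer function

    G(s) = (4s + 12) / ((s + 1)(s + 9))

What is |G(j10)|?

|G(j10)| ≈ 0.3089

Substitute s = j10: numerator = 12 + j40, denominator = -91 + j100.
|G(j10)| = |12 + j40| / |-91 + j100| = 41.761 / 135.21 ≈ 0.3089.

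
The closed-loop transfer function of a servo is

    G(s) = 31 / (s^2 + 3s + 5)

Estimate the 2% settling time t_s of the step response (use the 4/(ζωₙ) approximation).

Comparing s^2 + 3s + 5 to s^2 + 2ζωₙs + ωₙ²: ωₙ = √5 ≈ 2.236 rad/s and ζ = 3/(2·√5) ≈ 0.6708.
ζωₙ = 3/2 = 1.5, so t_s ≈ 4/(ζωₙ) = 4/1.5 ≈ 2.667 s.

t_s ≈ 2.667 s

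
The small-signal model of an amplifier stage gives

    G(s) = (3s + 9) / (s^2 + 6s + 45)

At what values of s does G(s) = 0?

Set the numerator to zero: 3s + 9 = 0, i.e. 3·(s + 3) = 0.
So s = -3.

s = -3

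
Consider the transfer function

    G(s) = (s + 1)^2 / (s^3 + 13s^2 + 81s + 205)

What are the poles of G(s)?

s = -4 ± 5j, -5

The poles are the roots of the denominator s^3 + 13s^2 + 81s + 205 = 0.
Trying s = -5: the polynomial evaluates to 0, so (s + 5) is a factor.
Dividing out leaves s^2 + 8s + 41 = 0.
The quadratic formula then gives s = -4 ± 5j.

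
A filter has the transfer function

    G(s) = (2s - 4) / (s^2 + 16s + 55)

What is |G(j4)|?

Substitute s = j4: numerator = -4 + j8, denominator = 39 + j64.
|G(j4)| = |-4 + j8| / |39 + j64| = 8.9443 / 74.947 ≈ 0.1193.

|G(j4)| ≈ 0.1193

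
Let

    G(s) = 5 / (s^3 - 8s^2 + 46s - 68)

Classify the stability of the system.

The denominator s^3 - 8s^2 + 46s - 68 factors as (s - 2)(s^2 - 6s + 34), giving poles at s = 2, 3 ± 5j.
Since the pole(s) at s = 2, 3 ± 5j lie in the right half-plane, the system is unstable.

unstable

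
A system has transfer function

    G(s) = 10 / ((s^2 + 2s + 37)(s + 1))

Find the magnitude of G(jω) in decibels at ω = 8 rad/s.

|G(j8)|_dB ≈ -28.1 dB

Substitute s = j8: numerator = 10, denominator = -155 - j200.
|G(j8)| = |10| / |-155 - j200| = 10 / 253.03 ≈ 0.03952.
In decibels: 20·log₁₀(0.03952) ≈ -28.1 dB.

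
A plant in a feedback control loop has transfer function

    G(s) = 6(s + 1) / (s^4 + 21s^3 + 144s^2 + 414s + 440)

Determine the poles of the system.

s = -3 + j, -3 - j, -4, -11

The poles are the roots of the denominator s^4 + 21s^3 + 144s^2 + 414s + 440 = 0.
Trying s = -4: the polynomial evaluates to 0, so (s + 4) is a factor.
Dividing out leaves s^3 + 17s^2 + 76s + 110 = 0.
This factors further as (s^2 + 6s + 10)(s + 11) = 0.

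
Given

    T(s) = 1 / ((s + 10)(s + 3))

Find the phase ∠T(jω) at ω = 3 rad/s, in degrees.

∠T(j3) ≈ -61.70°

At s = j3: numerator = 1, denominator = 21 + j39.
∠T = ∠num − ∠den = 0° − (61.699°) = -61.70°.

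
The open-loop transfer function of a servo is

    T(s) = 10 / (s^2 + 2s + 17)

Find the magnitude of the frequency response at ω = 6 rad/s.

|T(j6)| ≈ 0.4450

Substitute s = j6: numerator = 10, denominator = -19 + j12.
|T(j6)| = |10| / |-19 + j12| = 10 / 22.472 ≈ 0.4450.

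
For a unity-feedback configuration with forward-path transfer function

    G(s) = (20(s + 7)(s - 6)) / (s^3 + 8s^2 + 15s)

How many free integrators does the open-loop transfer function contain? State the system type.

The denominator has 1 factor of s at the origin (free integrator), so this is a Type 1 system.

Type 1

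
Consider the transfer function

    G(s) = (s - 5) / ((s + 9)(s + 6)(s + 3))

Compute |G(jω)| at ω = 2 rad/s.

Substitute s = j2: numerator = -5 + j2, denominator = 90 + j190.
|G(j2)| = |-5 + j2| / |90 + j190| = 5.3852 / 210.24 ≈ 0.02561.

|G(j2)| ≈ 0.02561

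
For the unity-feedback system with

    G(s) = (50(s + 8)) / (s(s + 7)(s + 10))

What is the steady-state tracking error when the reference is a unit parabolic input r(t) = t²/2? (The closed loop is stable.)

G(s) has one pole at the origin.
This is a Type 1 system; Ka = lim_{s→0} s^2·G(s) = 0, so the steady-state error for a parabola input is infinite.

e_ss = ∞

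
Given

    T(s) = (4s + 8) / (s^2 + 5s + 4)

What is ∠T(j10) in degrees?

∠T(j10) ≈ -73.80°

At s = j10: numerator = 8 + j40, denominator = -96 + j50.
∠T = ∠num − ∠den = 78.690° − (152.49°) = -73.80°.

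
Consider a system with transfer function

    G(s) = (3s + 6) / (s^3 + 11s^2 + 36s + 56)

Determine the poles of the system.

The poles are the roots of the denominator s^3 + 11s^2 + 36s + 56 = 0.
Trying s = -7: the polynomial evaluates to 0, so (s + 7) is a factor.
Dividing out leaves s^2 + 4s + 8 = 0.
The quadratic formula then gives s = -2 ± 2j.

s = -2 + 2j, -2 - 2j, -7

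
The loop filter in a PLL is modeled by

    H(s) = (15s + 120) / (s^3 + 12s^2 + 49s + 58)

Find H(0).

Set s = 0: H(0) = (120) / (58) = 60/29.

H(0) = 60/29 ≈ 2.069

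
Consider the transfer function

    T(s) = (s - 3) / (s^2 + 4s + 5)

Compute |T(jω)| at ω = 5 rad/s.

Substitute s = j5: numerator = -3 + j5, denominator = -20 + j20.
|T(j5)| = |-3 + j5| / |-20 + j20| = 5.8310 / 28.284 ≈ 0.2062.

|T(j5)| ≈ 0.2062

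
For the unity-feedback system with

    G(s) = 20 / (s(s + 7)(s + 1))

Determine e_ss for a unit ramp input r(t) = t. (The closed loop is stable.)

e_ss = 0.3500

G(s) has one pole at the origin.
This is a Type 1 system. Kv = lim_{s→0} s·G(s) = 20/7.
e_ss = 1/Kv = 1/(20/7) = 7/20 ≈ 0.3500.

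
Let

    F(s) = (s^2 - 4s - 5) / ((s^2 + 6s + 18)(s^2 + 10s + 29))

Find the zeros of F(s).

Set the numerator to zero: s^2 - 4s - 5 = 0.
Factoring: (s + 1)(s - 5) = 0.

s = -1, 5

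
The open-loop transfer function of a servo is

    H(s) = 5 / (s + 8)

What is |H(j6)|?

Substitute s = j6: numerator = 5, denominator = 8 + j6.
|H(j6)| = |5| / |8 + j6| = 5 / 10 = 0.5000.

|H(j6)| = 0.5000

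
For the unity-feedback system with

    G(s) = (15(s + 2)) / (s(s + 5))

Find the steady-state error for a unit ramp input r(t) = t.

e_ss = 0.1667

G(s) has one pole at the origin.
This is a Type 1 system. Kv = lim_{s→0} s·G(s) = 30/5 = 6.
e_ss = 1/Kv = 1/(6) = 1/6 ≈ 0.1667.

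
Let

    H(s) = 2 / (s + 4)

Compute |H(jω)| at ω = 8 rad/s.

|H(j8)| ≈ 0.2236

Substitute s = j8: numerator = 2, denominator = 4 + j8.
|H(j8)| = |2| / |4 + j8| = 2 / 8.9443 ≈ 0.2236.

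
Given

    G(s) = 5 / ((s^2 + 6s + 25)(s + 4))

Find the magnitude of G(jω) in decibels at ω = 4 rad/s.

Substitute s = j4: numerator = 5, denominator = -60 + j132.
|G(j4)| = |5| / |-60 + j132| = 5 / 145.00 ≈ 0.03448.
In decibels: 20·log₁₀(0.03448) ≈ -29.2 dB.

|G(j4)|_dB ≈ -29.2 dB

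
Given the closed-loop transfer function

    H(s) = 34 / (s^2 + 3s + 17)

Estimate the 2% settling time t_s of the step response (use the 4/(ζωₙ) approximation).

t_s ≈ 2.667 s

Comparing s^2 + 3s + 17 to s^2 + 2ζωₙs + ωₙ²: ωₙ = √17 ≈ 4.123 rad/s and ζ = 3/(2·√17) ≈ 0.3638.
ζωₙ = 3/2 = 1.5, so t_s ≈ 4/(ζωₙ) = 4/1.5 ≈ 2.667 s.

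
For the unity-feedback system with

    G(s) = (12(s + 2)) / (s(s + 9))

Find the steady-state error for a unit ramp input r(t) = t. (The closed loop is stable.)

e_ss = 0.3750

G(s) has one pole at the origin.
This is a Type 1 system. Kv = lim_{s→0} s·G(s) = 24/9 = 8/3.
e_ss = 1/Kv = 1/(8/3) = 3/8 ≈ 0.3750.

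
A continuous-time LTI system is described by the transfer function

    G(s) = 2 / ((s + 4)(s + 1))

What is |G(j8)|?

Substitute s = j8: numerator = 2, denominator = -60 + j40.
|G(j8)| = |2| / |-60 + j40| = 2 / 72.111 ≈ 0.02774.

|G(j8)| ≈ 0.02774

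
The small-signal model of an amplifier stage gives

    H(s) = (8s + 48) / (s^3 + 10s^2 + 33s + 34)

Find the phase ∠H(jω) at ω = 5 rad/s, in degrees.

At s = j5: numerator = 48 + j40, denominator = -216 + j40.
∠H = ∠num − ∠den = 39.806° − (169.51°) = -129.7°.

∠H(j5) ≈ -129.7°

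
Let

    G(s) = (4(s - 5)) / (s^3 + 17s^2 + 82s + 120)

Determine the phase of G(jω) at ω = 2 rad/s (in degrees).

∠G(j2) ≈ 86.63°

At s = j2: numerator = -20 + j8, denominator = 52 + j156.
∠G = ∠num − ∠den = 158.20° − (71.565°) = 86.63°.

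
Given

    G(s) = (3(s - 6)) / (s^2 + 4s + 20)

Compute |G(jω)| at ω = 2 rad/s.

|G(j2)| ≈ 1.061

Substitute s = j2: numerator = -18 + j6, denominator = 16 + j8.
|G(j2)| = |-18 + j6| / |16 + j8| = 18.974 / 17.889 ≈ 1.061.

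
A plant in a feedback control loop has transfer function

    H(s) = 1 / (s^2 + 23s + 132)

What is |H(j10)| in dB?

|H(j10)|_dB ≈ -47.3 dB

Substitute s = j10: numerator = 1, denominator = 32 + j230.
|H(j10)| = |1| / |32 + j230| = 1 / 232.22 ≈ 0.004306.
In decibels: 20·log₁₀(0.004306) ≈ -47.3 dB.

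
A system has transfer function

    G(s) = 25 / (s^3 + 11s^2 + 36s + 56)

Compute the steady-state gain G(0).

G(0) = 25/56 ≈ 0.4464

Set s = 0: G(0) = (25) / (56) = 25/56.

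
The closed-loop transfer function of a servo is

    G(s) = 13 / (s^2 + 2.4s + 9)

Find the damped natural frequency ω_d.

Comparing s^2 + 2.4s + 9 to s^2 + 2ζωₙs + ωₙ²: ωₙ = 3 rad/s and ζ = 2.4/(2·3) = 0.4.
ζωₙ = 2.4/2 = 1.2, so ω_d = ωₙ√(1−ζ²) = √(ωₙ² − (ζωₙ)²) = √(9 − 1.2²) = √7.56 ≈ 2.750 rad/s.

ω_d ≈ 2.750 rad/s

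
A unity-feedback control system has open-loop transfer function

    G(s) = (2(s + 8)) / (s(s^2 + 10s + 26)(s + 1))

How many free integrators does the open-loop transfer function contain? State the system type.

Type 1

The denominator has 1 factor of s at the origin (free integrator), so this is a Type 1 system.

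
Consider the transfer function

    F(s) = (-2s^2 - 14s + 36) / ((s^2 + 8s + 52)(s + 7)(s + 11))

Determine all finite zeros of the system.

Set the numerator to zero: -2s^2 - 14s + 36 = 0, i.e. -2·(s^2 + 7s - 18) = 0.
Factoring: (s - 2)(s + 9) = 0.

s = 2, -9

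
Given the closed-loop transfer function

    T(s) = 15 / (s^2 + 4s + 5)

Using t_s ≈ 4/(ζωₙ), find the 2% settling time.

t_s ≈ 2 s

Comparing s^2 + 4s + 5 to s^2 + 2ζωₙs + ωₙ²: ωₙ = √5 ≈ 2.236 rad/s and ζ = 4/(2·√5) ≈ 0.8944.
ζωₙ = 4/2 = 2, so t_s ≈ 4/(ζωₙ) = 4/2 = 2 s.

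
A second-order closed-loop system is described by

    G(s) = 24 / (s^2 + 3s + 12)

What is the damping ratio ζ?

Compare the denominator to the standard form s^2 + 2ζωₙs + ωₙ².
ωₙ² = 12, so ωₙ = √12 ≈ 3.464 rad/s.
2ζωₙ = 3, so ζ = 3/(2·√12) ≈ 0.4330.
With ζ = 0.4330 the response is underdamped.

ζ ≈ 0.4330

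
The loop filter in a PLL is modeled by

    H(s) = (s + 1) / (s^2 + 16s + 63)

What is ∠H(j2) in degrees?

∠H(j2) ≈ 34.96°

At s = j2: numerator = 1 + j2, denominator = 59 + j32.
∠H = ∠num − ∠den = 63.435° − (28.474°) = 34.96°.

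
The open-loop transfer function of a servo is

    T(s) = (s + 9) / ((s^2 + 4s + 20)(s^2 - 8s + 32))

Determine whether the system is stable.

The poles can be read from the denominator factors: s = -2 ± 4j, 4 ± 4j.
Since the pole(s) at s = 4 ± 4j lie in the right half-plane, the system is unstable.

unstable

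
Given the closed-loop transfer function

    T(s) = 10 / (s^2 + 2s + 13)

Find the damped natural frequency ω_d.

Comparing s^2 + 2s + 13 to s^2 + 2ζωₙs + ωₙ²: ωₙ = √13 ≈ 3.606 rad/s and ζ = 2/(2·√13) ≈ 0.2774.
ζωₙ = 2/2 = 1, so ω_d = ωₙ√(1−ζ²) = √(ωₙ² − (ζωₙ)²) = √(13 − 1²) = √12 ≈ 3.464 rad/s.

ω_d ≈ 3.464 rad/s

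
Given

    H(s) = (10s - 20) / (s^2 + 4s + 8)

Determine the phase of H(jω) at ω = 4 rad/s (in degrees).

At s = j4: numerator = -20 + j40, denominator = -8 + j16.
∠H = ∠num − ∠den = 116.57° − (116.57°) = 0°.

∠H(j4) ≈ 0°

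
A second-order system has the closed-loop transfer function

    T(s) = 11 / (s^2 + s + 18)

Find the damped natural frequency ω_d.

Comparing s^2 + s + 18 to s^2 + 2ζωₙs + ωₙ²: ωₙ = √18 ≈ 4.243 rad/s and ζ = 1/(2·√18) ≈ 0.1179.
ζωₙ = 1/2 = 0.5, so ω_d = ωₙ√(1−ζ²) = √(ωₙ² − (ζωₙ)²) = √(18 − 0.5²) = √17.75 ≈ 4.213 rad/s.

ω_d ≈ 4.213 rad/s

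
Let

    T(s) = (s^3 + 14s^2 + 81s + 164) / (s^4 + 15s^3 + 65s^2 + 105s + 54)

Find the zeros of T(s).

Set the numerator to zero: s^3 + 14s^2 + 81s + 164 = 0.
Factoring: (s^2 + 10s + 41)(s + 4) = 0.

s = -5 ± 4j, -4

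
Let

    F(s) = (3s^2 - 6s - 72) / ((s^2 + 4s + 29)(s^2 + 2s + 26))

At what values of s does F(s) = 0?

Set the numerator to zero: 3s^2 - 6s - 72 = 0, i.e. 3·(s^2 - 2s - 24) = 0.
Factoring: (s - 6)(s + 4) = 0.

s = 6, -4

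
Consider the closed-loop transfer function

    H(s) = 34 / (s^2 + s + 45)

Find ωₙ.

ωₙ ≈ 6.708 rad/s

Compare the denominator to the standard form s^2 + 2ζωₙs + ωₙ².
ωₙ² = 45, so ωₙ = √45 ≈ 6.708 rad/s.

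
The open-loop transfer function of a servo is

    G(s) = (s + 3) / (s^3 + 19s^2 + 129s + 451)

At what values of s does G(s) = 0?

s = -3

Set the numerator to zero: s + 3 = 0.
So s = -3.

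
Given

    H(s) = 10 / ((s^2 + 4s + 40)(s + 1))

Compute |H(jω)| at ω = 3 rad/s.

Substitute s = j3: numerator = 10, denominator = -5 + j105.
|H(j3)| = |10| / |-5 + j105| = 10 / 105.12 ≈ 0.09513.

|H(j3)| ≈ 0.09513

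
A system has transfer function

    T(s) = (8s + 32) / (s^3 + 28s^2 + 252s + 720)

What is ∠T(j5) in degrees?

∠T(j5) ≈ -37.65°

At s = j5: numerator = 32 + j40, denominator = 20 + j1135.
∠T = ∠num − ∠den = 51.340° − (88.990°) = -37.65°.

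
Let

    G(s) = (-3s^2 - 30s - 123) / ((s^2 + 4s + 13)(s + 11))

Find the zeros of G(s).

Set the numerator to zero: -3s^2 - 30s - 123 = 0, i.e. -3·(s^2 + 10s + 41) = 0.
Factoring: (s^2 + 10s + 41) = 0.

s = -5 ± 4j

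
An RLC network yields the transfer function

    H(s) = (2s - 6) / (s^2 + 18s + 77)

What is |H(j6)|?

|H(j6)| ≈ 0.1161

Substitute s = j6: numerator = -6 + j12, denominator = 41 + j108.
|H(j6)| = |-6 + j12| / |41 + j108| = 13.416 / 115.52 ≈ 0.1161.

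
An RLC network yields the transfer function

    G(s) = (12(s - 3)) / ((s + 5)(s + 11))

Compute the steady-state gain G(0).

At s = 0 each factor (s + a) contributes a and each (s^2 + bs + c) contributes c.
G(0) = 12·(-3) / ((5) · (11)) = -36/55 = -36/55.

G(0) = -36/55 ≈ -0.6545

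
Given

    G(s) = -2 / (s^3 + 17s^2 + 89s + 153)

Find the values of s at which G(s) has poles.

The poles are the roots of the denominator s^3 + 17s^2 + 89s + 153 = 0.
Trying s = -9: the polynomial evaluates to 0, so (s + 9) is a factor.
Dividing out leaves s^2 + 8s + 17 = 0.
The quadratic formula then gives s = -4 ± 1j.

s = -4 + j, -4 - j, -9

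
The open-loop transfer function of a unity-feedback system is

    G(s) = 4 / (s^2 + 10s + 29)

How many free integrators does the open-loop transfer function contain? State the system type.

Type 0

The denominator has no factor of s at the origin — no free integrator — so this is a Type 0 system.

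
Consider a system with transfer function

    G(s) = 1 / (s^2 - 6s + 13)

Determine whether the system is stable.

The denominator s^2 - 6s + 13 factors as (s^2 - 6s + 13), giving poles at s = 3 ± 2j.
Since the pole(s) at s = 3 ± 2j lie in the right half-plane, the system is unstable.

unstable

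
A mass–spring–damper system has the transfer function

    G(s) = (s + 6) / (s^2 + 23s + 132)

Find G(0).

Set s = 0: G(0) = (6) / (132) = 1/22.

G(0) = 1/22 ≈ 0.04545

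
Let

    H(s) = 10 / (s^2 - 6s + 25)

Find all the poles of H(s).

s = 3 + 4j, 3 - 4j

The poles are the roots of the denominator s^2 - 6s + 25 = 0.
Using the quadratic formula: s = (6 ± √(-64))/2 = 3 ± 4j.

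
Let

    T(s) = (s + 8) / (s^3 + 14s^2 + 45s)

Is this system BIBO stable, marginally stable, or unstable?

marginally stable

The denominator s^3 + 14s^2 + 45s factors as s(s + 9)(s + 5), giving poles at s = 0, -9, -5.
Since the simple pole(s) at s = 0 lie on the jω-axis with none in the right half-plane, the system is marginally stable.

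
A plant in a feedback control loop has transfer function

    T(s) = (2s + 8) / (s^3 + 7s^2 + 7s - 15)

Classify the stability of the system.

unstable

The denominator s^3 + 7s^2 + 7s - 15 factors as (s - 1)(s + 3)(s + 5), giving poles at s = 1, -3, -5.
Since the pole(s) at s = 1 lie in the right half-plane, the system is unstable.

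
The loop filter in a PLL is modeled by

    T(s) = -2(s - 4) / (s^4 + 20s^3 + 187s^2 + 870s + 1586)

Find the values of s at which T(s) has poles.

The poles are the roots of the denominator s^4 + 20s^3 + 187s^2 + 870s + 1586 = 0.
No real roots exist; factor into two real quadratics: (s^2 + 10s + 26)(s^2 + 10s + 61) = 0.
Each quadratic gives a conjugate pair via the quadratic formula.

s = -5 ± j, -5 ± 6j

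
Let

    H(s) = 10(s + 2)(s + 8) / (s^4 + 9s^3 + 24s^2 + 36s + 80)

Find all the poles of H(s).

The poles are the roots of the denominator s^4 + 9s^3 + 24s^2 + 36s + 80 = 0.
Trying s = -4: the polynomial evaluates to 0, so (s + 4) is a factor.
Dividing out leaves s^3 + 5s^2 + 4s + 20 = 0.
This factors further as (s^2 + 4)(s + 5) = 0.

s = 2j, -2j, -4, -5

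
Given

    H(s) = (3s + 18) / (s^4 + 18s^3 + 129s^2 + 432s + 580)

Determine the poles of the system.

s = -5 + 2j, -5 - 2j, -4 + 2j, -4 - 2j

The poles are the roots of the denominator s^4 + 18s^3 + 129s^2 + 432s + 580 = 0.
No real roots exist; factor into two real quadratics: (s^2 + 10s + 29)(s^2 + 8s + 20) = 0.
Each quadratic gives a conjugate pair via the quadratic formula.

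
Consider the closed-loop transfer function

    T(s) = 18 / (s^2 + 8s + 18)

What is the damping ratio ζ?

Compare the denominator to the standard form s^2 + 2ζωₙs + ωₙ².
ωₙ² = 18, so ωₙ = √18 ≈ 4.243 rad/s.
2ζωₙ = 8, so ζ = 8/(2·√18) ≈ 0.9428.
With ζ = 0.9428 the response is underdamped.

ζ ≈ 0.9428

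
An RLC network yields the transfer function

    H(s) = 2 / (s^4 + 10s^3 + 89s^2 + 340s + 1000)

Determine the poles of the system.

The poles are the roots of the denominator s^4 + 10s^3 + 89s^2 + 340s + 1000 = 0.
No real roots exist; factor into two real quadratics: (s^2 + 6s + 25)(s^2 + 4s + 40) = 0.
Each quadratic gives a conjugate pair via the quadratic formula.

s = -3 + 4j, -3 - 4j, -2 + 6j, -2 - 6j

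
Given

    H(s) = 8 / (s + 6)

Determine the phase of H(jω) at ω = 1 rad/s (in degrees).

At s = j1: numerator = 8, denominator = 6 + j1.
∠H = ∠num − ∠den = 0° − (9.4623°) = -9.462°.

∠H(j1) ≈ -9.462°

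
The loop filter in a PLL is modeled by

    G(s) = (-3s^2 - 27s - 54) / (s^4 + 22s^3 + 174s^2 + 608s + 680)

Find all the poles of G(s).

The poles are the roots of the denominator s^4 + 22s^3 + 174s^2 + 608s + 680 = 0.
Trying s = -2: the polynomial evaluates to 0, so (s + 2) is a factor.
Dividing out leaves s^3 + 20s^2 + 134s + 340 = 0.
This factors further as (s^2 + 10s + 34)(s + 10) = 0.

s = -2, -5 ± 3j, -10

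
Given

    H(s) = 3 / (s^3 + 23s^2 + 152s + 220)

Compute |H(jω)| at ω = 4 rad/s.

Substitute s = j4: numerator = 3, denominator = -148 + j544.
|H(j4)| = |3| / |-148 + j544| = 3 / 563.77 ≈ 0.005321.

|H(j4)| ≈ 0.005321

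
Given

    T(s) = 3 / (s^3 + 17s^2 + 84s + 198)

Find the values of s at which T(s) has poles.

The poles are the roots of the denominator s^3 + 17s^2 + 84s + 198 = 0.
Trying s = -11: the polynomial evaluates to 0, so (s + 11) is a factor.
Dividing out leaves s^2 + 6s + 18 = 0.
The quadratic formula then gives s = -3 ± 3j.

s = -3 + 3j, -3 - 3j, -11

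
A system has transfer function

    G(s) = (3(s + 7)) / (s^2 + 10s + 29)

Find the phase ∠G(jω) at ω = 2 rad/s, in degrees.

∠G(j2) ≈ -22.71°

At s = j2: numerator = 21 + j6, denominator = 25 + j20.
∠G = ∠num − ∠den = 15.945° − (38.660°) = -22.71°.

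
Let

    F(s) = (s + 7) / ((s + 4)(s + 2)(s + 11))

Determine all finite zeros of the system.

Set the numerator to zero: s + 7 = 0.
So s = -7.

s = -7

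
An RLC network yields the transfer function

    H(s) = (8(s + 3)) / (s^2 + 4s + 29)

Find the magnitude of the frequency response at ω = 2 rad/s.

|H(j2)| ≈ 1.099

Substitute s = j2: numerator = 24 + j16, denominator = 25 + j8.
|H(j2)| = |24 + j16| / |25 + j8| = 28.844 / 26.249 ≈ 1.099.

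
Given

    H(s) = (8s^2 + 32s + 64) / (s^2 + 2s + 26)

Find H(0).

H(0) = 32/13 ≈ 2.462

Set s = 0: H(0) = (64) / (26) = 32/13.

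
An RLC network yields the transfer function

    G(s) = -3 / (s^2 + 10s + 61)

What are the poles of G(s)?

s = -5 ± 6j

The poles are the roots of the denominator s^2 + 10s + 61 = 0.
Using the quadratic formula: s = (-10 ± √(-144))/2 = -5 ± 6j.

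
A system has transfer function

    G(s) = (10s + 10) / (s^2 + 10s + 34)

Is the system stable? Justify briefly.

The denominator s^2 + 10s + 34 factors as (s^2 + 10s + 34), giving poles at s = -5 ± 3j.
Since all poles lie strictly in the left half-plane, the system is stable.

stable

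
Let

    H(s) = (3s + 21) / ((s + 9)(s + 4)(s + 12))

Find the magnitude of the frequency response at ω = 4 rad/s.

Substitute s = j4: numerator = 21 + j12, denominator = 32 + j704.
|H(j4)| = |21 + j12| / |32 + j704| = 24.187 / 704.73 ≈ 0.03432.

|H(j4)| ≈ 0.03432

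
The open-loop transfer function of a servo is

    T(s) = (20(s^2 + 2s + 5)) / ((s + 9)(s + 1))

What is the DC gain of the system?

At s = 0 each factor (s + a) contributes a and each (s^2 + bs + c) contributes c.
T(0) = 20·(5) / ((9) · (1)) = 100/9 = 100/9.

T(0) = 100/9 ≈ 11.11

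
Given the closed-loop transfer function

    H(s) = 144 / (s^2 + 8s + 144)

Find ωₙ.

ωₙ = 12 rad/s

Compare the denominator to the standard form s^2 + 2ζωₙs + ωₙ².
ωₙ² = 144, so ωₙ = 12 rad/s.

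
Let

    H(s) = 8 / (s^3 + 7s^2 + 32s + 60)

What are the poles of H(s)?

The poles are the roots of the denominator s^3 + 7s^2 + 32s + 60 = 0.
Trying s = -3: the polynomial evaluates to 0, so (s + 3) is a factor.
Dividing out leaves s^2 + 4s + 20 = 0.
The quadratic formula then gives s = -2 ± 4j.

s = -2 ± 4j, -3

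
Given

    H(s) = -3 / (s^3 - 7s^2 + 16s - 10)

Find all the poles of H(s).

s = 3 ± j, 1

The poles are the roots of the denominator s^3 - 7s^2 + 16s - 10 = 0.
Trying s = 1: the polynomial evaluates to 0, so (s - 1) is a factor.
Dividing out leaves s^2 - 6s + 10 = 0.
The quadratic formula then gives s = 3 ± 1j.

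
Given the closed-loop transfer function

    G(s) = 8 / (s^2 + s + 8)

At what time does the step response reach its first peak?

t_p ≈ 1.128 s

Comparing s^2 + s + 8 to s^2 + 2ζωₙs + ωₙ²: ωₙ = √8 ≈ 2.828 rad/s and ζ = 1/(2·√8) ≈ 0.1768.
ζωₙ = 1/2 = 0.5, so ω_d = ωₙ√(1−ζ²) = √(ωₙ² − (ζωₙ)²) = √(8 − 0.5²) = √7.75 ≈ 2.784 rad/s.
t_p = π/ω_d = π/2.784 ≈ 1.128 s.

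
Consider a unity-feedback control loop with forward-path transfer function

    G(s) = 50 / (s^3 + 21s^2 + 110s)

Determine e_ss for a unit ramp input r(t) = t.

e_ss = 2.200

G(s) has one pole at the origin.
This is a Type 1 system. Kv = lim_{s→0} s·G(s) = 50/110 = 5/11.
e_ss = 1/Kv = 1/(5/11) = 11/5 ≈ 2.200.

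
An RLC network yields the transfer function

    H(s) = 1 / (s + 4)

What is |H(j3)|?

Substitute s = j3: numerator = 1, denominator = 4 + j3.
|H(j3)| = |1| / |4 + j3| = 1 / 5 = 0.2000.

|H(j3)| = 0.2000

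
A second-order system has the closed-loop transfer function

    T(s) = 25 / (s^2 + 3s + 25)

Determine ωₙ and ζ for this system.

Compare the denominator to the standard form s^2 + 2ζωₙs + ωₙ².
ωₙ² = 25, so ωₙ = 5 rad/s.
2ζωₙ = 3, so ζ = 3/(2·5) = 0.3.
With ζ = 0.3 the response is underdamped.

ωₙ = 5 rad/s, ζ = 0.3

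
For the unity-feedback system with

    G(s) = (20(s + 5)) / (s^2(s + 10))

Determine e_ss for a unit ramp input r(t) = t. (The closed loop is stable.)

G(s) has 2 poles at the origin.
This is a Type 2 system; for a ramp input the steady-state error is zero.

e_ss = 0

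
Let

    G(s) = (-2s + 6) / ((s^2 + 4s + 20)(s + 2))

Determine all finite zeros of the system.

Set the numerator to zero: -2s + 6 = 0, i.e. -2·(s - 3) = 0.
So s = 3.

s = 3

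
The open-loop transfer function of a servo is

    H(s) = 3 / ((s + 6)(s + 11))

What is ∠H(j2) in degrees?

At s = j2: numerator = 3, denominator = 62 + j34.
∠H = ∠num − ∠den = 0° − (28.740°) = -28.74°.

∠H(j2) ≈ -28.74°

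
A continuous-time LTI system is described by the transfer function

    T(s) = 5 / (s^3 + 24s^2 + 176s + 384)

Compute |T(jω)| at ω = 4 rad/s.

Substitute s = j4: numerator = 5, denominator = j640.
|T(j4)| = |5| / |j640| = 5 / 640 ≈ 0.007812.

|T(j4)| ≈ 0.007812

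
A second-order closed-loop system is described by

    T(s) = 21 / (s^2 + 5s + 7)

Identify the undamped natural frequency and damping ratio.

ωₙ ≈ 2.646 rad/s, ζ ≈ 0.9449

Compare the denominator to the standard form s^2 + 2ζωₙs + ωₙ².
ωₙ² = 7, so ωₙ = √7 ≈ 2.646 rad/s.
2ζωₙ = 5, so ζ = 5/(2·√7) ≈ 0.9449.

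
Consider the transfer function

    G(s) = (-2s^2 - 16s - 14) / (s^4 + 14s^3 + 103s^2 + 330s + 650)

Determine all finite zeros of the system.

s = -1, -7

Set the numerator to zero: -2s^2 - 16s - 14 = 0, i.e. -2·(s^2 + 8s + 7) = 0.
Factoring: (s + 1)(s + 7) = 0.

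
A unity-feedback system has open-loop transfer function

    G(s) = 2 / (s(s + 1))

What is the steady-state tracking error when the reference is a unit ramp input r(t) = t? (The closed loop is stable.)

e_ss = 0.5000

G(s) has one pole at the origin.
This is a Type 1 system. Kv = lim_{s→0} s·G(s) = 2/1.
e_ss = 1/Kv = 1/(2) = 1/2 ≈ 0.5000.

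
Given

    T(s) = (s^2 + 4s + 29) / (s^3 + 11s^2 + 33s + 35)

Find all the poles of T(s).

The poles are the roots of the denominator s^3 + 11s^2 + 33s + 35 = 0.
Trying s = -7: the polynomial evaluates to 0, so (s + 7) is a factor.
Dividing out leaves s^2 + 4s + 5 = 0.
The quadratic formula then gives s = -2 ± 1j.

s = -2 ± j, -7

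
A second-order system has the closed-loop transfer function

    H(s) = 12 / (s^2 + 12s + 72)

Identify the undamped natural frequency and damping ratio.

Compare the denominator to the standard form s^2 + 2ζωₙs + ωₙ².
ωₙ² = 72, so ωₙ = √72 ≈ 8.485 rad/s.
2ζωₙ = 12, so ζ = 12/(2·√72) ≈ 0.7071.

ωₙ ≈ 8.485 rad/s, ζ ≈ 0.7071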